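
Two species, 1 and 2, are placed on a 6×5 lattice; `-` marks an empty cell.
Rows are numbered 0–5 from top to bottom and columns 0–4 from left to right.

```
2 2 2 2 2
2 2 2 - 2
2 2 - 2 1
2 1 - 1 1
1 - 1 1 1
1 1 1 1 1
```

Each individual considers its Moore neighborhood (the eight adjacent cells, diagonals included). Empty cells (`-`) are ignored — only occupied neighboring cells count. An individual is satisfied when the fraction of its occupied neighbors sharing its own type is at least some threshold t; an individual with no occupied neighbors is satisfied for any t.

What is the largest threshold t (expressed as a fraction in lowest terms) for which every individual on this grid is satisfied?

2/5

Row 0: (0,0)2 3/3 · (0,1)2 5/5 · (0,2)2 4/4 · (0,3)2 4/4 · (0,4)2 2/2
Row 1: (1,0)2 5/5 · (1,1)2 7/7 · (1,2)2 6/6 · (1,4)2 3/4
Row 2: (2,0)2 4/5 · (2,1)2 5/6 · (2,3)2 2/5 · (2,4)1 2/4
Row 3: (3,0)2 2/4 · (3,1)1 2/5 · (3,3)1 5/6 · (3,4)1 4/5
Row 4: (4,0)1 3/4 · (4,2)1 6/6 · (4,3)1 7/7 · (4,4)1 5/5
Row 5: (5,0)1 2/2 · (5,1)1 4/4 · (5,2)1 4/4 · (5,3)1 5/5 · (5,4)1 3/3
The smallest same-type fraction is 2/5 at (2,3), which reduces to 2/5. Any threshold above that leaves this individual unsatisfied.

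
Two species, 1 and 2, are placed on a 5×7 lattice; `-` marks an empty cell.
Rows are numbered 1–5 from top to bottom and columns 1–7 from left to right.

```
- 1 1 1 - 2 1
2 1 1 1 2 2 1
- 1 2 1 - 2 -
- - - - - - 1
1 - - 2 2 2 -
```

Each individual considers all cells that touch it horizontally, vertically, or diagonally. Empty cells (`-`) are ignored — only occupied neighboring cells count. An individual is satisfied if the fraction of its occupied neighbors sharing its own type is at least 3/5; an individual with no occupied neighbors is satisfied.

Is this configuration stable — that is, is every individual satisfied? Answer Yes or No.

No

Row 1: (1,2)1 3/4 ✓ · (1,3)1 5/5 ✓ · (1,4)1 3/4 ✓ · (1,6)2 2/4 ✗ · (1,7)1 1/3 ✗
Row 2: (2,1)2 0/3 ✗ · (2,2)1 4/6 ✓ · (2,3)1 7/8 ✓ · (2,4)1 4/6 ✓ · (2,5)2 3/6 ✗ · (2,6)2 3/5 ✓ · (2,7)1 1/4 ✗
Row 3: (3,2)1 2/4 ✗ · (3,3)2 0/5 ✗ · (3,4)1 2/4 ✗ · (3,6)2 2/4 ✗
Row 4: (4,7)1 0/2 ✗
Row 5: (5,1)1 0/0 ✓ · (5,4)2 1/1 ✓ · (5,5)2 2/2 ✓ · (5,6)2 1/2 ✗
For instance (1,6) has only 2/4 same-type neighbors, below 3/5.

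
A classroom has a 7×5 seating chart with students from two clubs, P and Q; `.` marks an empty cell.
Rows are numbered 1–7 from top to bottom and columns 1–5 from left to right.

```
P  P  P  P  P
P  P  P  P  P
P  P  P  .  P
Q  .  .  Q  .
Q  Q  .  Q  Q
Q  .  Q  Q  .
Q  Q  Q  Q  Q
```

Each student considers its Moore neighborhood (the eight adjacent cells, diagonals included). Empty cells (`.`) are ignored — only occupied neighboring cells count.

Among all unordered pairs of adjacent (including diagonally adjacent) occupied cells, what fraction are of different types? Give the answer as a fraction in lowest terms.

2/31

Scan each occupied cell's neighbors to the right and below (and the two forward diagonals) so each pair is counted once.
Row 1: P(1,1)–P(1,2)= P(1,1)–P(2,1)= P(1,1)–P(2,2)= P(1,2)–P(1,3)= P(1,2)–P(2,2)= P(1,2)–P(2,3)= P(1,2)–P(2,1)= P(1,3)–P(1,4)= P(1,3)–P(2,3)= P(1,3)–P(2,4)= P(1,3)–P(2,2)= P(1,4)–P(1,5)= P(1,4)–P(2,4)= P(1,4)–P(2,5)= P(1,4)–P(2,3)= P(1,5)–P(2,5)= P(1,5)–P(2,4)=  → 0/17 unlike.
Row 2: P(2,1)–P(2,2)= P(2,1)–P(3,1)= P(2,1)–P(3,2)= P(2,2)–P(2,3)= P(2,2)–P(3,2)= P(2,2)–P(3,3)= P(2,2)–P(3,1)= P(2,3)–P(2,4)= P(2,3)–P(3,3)= P(2,3)–P(3,2)= P(2,4)–P(2,5)= P(2,4)–P(3,5)= P(2,4)–P(3,3)= P(2,5)–P(3,5)=  → 0/14 unlike.
Row 3: P(3,1)–P(3,2)= P(3,1)–Q(4,1)≠ P(3,2)–P(3,3)= P(3,2)–Q(4,1)≠ P(3,3)–Q(4,4)≠ P(3,5)–Q(4,4)≠  → 4/6 unlike.
Row 4: Q(4,1)–Q(5,1)= Q(4,1)–Q(5,2)= Q(4,4)–Q(5,4)= Q(4,4)–Q(5,5)=  → 0/4 unlike.
Row 5: Q(5,1)–Q(5,2)= Q(5,1)–Q(6,1)= Q(5,2)–Q(6,3)= Q(5,2)–Q(6,1)= Q(5,4)–Q(5,5)= Q(5,4)–Q(6,4)= Q(5,4)–Q(6,3)= Q(5,5)–Q(6,4)=  → 0/8 unlike.
Row 6: Q(6,1)–Q(7,1)= Q(6,1)–Q(7,2)= Q(6,3)–Q(6,4)= Q(6,3)–Q(7,3)= Q(6,3)–Q(7,4)= Q(6,3)–Q(7,2)= Q(6,4)–Q(7,4)= Q(6,4)–Q(7,5)= Q(6,4)–Q(7,3)=  → 0/9 unlike.
Row 7: Q(7,1)–Q(7,2)= Q(7,2)–Q(7,3)= Q(7,3)–Q(7,4)= Q(7,4)–Q(7,5)=  → 0/4 unlike.
Total adjacent occupied pairs: 62; unlike-type pairs: 4.
4/62 reduces to 2/31.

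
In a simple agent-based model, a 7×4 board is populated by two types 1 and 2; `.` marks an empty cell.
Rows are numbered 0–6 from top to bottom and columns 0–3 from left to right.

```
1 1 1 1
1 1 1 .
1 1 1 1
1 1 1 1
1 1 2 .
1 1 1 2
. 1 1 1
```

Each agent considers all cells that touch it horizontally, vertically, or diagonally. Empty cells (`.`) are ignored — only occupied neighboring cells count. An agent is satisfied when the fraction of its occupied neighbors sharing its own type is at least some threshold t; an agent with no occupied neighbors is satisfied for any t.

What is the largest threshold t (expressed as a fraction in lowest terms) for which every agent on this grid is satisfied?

Row 0: (0,0)1 3/3 · (0,1)1 5/5 · (0,2)1 4/4 · (0,3)1 2/2
Row 1: (1,0)1 5/5 · (1,1)1 8/8 · (1,2)1 7/7
Row 2: (2,0)1 5/5 · (2,1)1 8/8 · (2,2)1 7/7 · (2,3)1 4/4
Row 3: (3,0)1 5/5 · (3,1)1 7/8 · (3,2)1 6/7 · (3,3)1 3/4
Row 4: (4,0)1 5/5 · (4,1)1 7/8 · (4,2)2 1/7
Row 5: (5,0)1 4/4 · (5,1)1 6/7 · (5,2)1 5/7 · (5,3)2 1/4
Row 6: (6,1)1 4/4 · (6,2)1 4/5 · (6,3)1 2/3
The smallest same-type fraction is 1/7 at (4,2), which reduces to 1/7. Any threshold above that leaves this agent unsatisfied.

1/7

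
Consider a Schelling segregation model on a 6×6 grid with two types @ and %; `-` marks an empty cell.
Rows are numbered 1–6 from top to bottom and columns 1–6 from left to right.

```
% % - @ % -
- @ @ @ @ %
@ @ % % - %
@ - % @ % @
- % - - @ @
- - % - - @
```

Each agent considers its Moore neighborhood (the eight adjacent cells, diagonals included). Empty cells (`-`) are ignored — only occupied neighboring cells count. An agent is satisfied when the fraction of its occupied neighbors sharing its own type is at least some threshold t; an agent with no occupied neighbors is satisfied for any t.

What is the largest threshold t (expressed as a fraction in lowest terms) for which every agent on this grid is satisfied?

Row 1: (1,1)% 1/2 · (1,2)% 1/3 · (1,4)@ 3/4 · (1,5)% 1/4
Row 2: (2,2)@ 3/6 · (2,3)@ 4/7 · (2,4)@ 3/6 · (2,5)@ 2/6 · (2,6)% 2/3
Row 3: (3,1)@ 3/3 · (3,2)@ 4/6 · (3,3)% 2/7 · (3,4)% 3/7 · (3,6)% 2/4
Row 4: (4,1)@ 2/3 · (4,3)% 3/5 · (4,4)@ 1/5 · (4,5)% 2/6 · (4,6)@ 2/4
Row 5: (5,2)% 2/3 · (5,5)@ 4/5 · (5,6)@ 3/4
Row 6: (6,3)% 1/1 · (6,6)@ 2/2
The smallest same-type fraction is 1/5 at (4,4), which reduces to 1/5. Any threshold above that leaves this agent unsatisfied.

1/5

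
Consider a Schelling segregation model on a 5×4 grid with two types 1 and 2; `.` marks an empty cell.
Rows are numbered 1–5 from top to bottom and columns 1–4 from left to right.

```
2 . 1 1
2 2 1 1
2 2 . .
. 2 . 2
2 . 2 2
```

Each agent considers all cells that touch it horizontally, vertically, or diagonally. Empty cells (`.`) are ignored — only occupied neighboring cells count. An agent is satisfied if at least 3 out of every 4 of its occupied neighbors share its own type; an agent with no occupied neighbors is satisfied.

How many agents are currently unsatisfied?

Row 1: (1,1)2 2/2 ✓ · (1,3)1 3/4 ✓ · (1,4)1 3/3 ✓
Row 2: (2,1)2 4/4 ✓ · (2,2)2 4/6 ✗ · (2,3)1 3/5 ✗ · (2,4)1 3/3 ✓
Row 3: (3,1)2 4/4 ✓ · (3,2)2 4/5 ✓
Row 4: (4,2)2 4/4 ✓ · (4,4)2 2/2 ✓
Row 5: (5,1)2 1/1 ✓ · (5,3)2 3/3 ✓ · (5,4)2 2/2 ✓
Unsatisfied: (2,2), (2,3) — 2 in total.

2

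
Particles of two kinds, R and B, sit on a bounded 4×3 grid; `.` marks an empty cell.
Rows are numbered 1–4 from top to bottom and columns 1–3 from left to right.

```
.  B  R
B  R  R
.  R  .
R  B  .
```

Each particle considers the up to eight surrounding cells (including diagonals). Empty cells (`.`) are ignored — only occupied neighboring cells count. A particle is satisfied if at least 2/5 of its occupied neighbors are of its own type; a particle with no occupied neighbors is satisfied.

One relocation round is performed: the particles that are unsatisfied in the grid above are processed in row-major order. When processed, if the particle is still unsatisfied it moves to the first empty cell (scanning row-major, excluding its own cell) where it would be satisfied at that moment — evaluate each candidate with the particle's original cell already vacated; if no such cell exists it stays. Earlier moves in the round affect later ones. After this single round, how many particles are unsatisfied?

2

Initially unsatisfied (in order): (1,2), (2,1), (4,2).
  (1,2) → (1,1).
  (2,1) → (4,3).
  (4,2): no empty cell satisfies it; stays.
Resulting grid:
B . R
. R R
. R .
R B B
Unsatisfied now: (1,1), (4,2).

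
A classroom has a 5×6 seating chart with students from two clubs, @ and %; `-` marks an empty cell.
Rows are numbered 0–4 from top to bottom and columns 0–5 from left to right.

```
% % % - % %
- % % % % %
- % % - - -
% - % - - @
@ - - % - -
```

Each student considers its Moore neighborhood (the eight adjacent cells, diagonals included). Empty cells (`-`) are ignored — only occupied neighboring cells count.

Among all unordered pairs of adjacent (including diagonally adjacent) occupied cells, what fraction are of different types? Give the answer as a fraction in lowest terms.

Scan each occupied cell's neighbors to the right and below (and the two forward diagonals) so each pair is counted once.
From row 0: 0 unlike of 14 pairs (running 0/14).
From row 1: 0 unlike of 9 pairs (running 0/23).
From row 2: 0 unlike of 4 pairs (running 0/27).
From row 3: 1 unlike of 2 pairs (running 1/29).
Total adjacent occupied pairs: 29; unlike-type pairs: 1.
1/29 is already in lowest terms.

1/29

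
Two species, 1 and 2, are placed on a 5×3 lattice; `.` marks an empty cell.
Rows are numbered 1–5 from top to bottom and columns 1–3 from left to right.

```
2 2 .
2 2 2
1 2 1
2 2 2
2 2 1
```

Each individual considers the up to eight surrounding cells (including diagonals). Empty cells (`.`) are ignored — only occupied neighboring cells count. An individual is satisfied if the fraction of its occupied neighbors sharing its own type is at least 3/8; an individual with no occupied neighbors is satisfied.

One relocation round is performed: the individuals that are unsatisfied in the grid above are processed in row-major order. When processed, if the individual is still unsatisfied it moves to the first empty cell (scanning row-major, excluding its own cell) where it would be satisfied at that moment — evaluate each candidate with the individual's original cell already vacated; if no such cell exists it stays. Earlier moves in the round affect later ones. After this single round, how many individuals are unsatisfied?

Initially unsatisfied (in order): (3,1), (3,3), (5,3).
  (3,1): no empty cell satisfies it; stays.
  (3,3): no empty cell satisfies it; stays.
  (5,3): no empty cell satisfies it; stays.
Resulting grid:
2 2 .
2 2 2
1 2 1
2 2 2
2 2 1
Unsatisfied now: (3,1), (3,3), (5,3).

3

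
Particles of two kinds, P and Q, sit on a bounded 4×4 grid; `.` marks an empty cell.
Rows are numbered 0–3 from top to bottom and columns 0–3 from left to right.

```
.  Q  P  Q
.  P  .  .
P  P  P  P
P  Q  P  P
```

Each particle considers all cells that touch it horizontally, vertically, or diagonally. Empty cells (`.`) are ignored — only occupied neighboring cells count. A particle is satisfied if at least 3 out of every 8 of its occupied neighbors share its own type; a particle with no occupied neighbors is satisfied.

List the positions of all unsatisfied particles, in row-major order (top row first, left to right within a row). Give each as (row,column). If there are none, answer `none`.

(0,1), (0,2), (0,3), (3,1)

Row 0: (0,1)Q 0/2 unhappy · (0,2)P 1/3 unhappy · (0,3)Q 0/1 unhappy
Row 1: (1,1)P 4/5 ok
Row 2: (2,0)P 3/4 ok · (2,1)P 5/6 ok · (2,2)P 5/6 ok · (2,3)P 3/3 ok
Row 3: (3,0)P 2/3 ok · (3,1)Q 0/5 unhappy · (3,2)P 4/5 ok · (3,3)P 3/3 ok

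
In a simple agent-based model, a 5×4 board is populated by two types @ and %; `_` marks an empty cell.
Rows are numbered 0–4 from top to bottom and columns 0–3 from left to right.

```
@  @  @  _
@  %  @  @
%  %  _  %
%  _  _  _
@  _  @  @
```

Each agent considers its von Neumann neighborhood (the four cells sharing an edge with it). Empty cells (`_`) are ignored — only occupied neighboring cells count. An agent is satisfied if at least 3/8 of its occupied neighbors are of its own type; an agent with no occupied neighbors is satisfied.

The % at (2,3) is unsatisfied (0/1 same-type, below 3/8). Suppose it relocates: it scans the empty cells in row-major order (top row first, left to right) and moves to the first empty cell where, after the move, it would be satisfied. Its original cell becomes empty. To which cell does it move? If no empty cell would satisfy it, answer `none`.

(2,2)

Vacating (2,3). Empty cells in order:
  (0,3): 0/2 same-type → still unsatisfied.
  (2,2): 1/2 same-type → satisfied — stop here.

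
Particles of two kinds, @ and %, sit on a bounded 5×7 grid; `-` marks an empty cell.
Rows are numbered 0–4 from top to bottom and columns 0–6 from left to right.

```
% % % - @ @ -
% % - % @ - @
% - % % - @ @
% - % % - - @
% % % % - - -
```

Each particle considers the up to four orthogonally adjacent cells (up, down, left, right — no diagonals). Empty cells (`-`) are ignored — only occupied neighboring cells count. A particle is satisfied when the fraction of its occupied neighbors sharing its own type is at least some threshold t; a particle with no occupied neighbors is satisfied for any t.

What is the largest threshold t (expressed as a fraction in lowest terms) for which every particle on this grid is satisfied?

Row 0: (0,0)% 2/2 · (0,1)% 3/3 · (0,2)% 1/1 · (0,4)@ 2/2 · (0,5)@ 1/1
Row 1: (1,0)% 3/3 · (1,1)% 2/2 · (1,3)% 1/2 · (1,4)@ 1/2 · (1,6)@ 1/1
Row 2: (2,0)% 2/2 · (2,2)% 2/2 · (2,3)% 3/3 · (2,5)@ 1/1 · (2,6)@ 3/3
Row 3: (3,0)% 2/2 · (3,2)% 3/3 · (3,3)% 3/3 · (3,6)@ 1/1
Row 4: (4,0)% 2/2 · (4,1)% 2/2 · (4,2)% 3/3 · (4,3)% 2/2
The smallest same-type fraction is 1/2 at (1,3), which reduces to 1/2. Any threshold above that leaves this particle unsatisfied.

1/2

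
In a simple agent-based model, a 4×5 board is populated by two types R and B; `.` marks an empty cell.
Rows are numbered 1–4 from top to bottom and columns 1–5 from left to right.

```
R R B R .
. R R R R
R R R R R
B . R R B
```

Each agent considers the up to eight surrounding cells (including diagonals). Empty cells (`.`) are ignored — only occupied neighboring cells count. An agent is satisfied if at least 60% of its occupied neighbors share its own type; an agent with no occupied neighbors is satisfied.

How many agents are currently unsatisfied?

3

(1,1)R 2/2 ok
(1,2)R 3/4 ok
(1,3)B 0/5 unhappy
(1,4)R 3/4 ok
(2,2)R 6/7 ok
(2,3)R 7/8 ok
(2,4)R 6/7 ok
(2,5)R 4/4 ok
(3,1)R 2/3 ok
(3,2)R 5/6 ok
(3,3)R 7/7 ok
(3,4)R 7/8 ok
(3,5)R 4/5 ok
(4,1)B 0/2 unhappy
(4,3)R 4/4 ok
(4,4)R 4/5 ok
(4,5)B 0/3 unhappy
Unsatisfied: (1,3), (4,1), (4,5) — 3 in total.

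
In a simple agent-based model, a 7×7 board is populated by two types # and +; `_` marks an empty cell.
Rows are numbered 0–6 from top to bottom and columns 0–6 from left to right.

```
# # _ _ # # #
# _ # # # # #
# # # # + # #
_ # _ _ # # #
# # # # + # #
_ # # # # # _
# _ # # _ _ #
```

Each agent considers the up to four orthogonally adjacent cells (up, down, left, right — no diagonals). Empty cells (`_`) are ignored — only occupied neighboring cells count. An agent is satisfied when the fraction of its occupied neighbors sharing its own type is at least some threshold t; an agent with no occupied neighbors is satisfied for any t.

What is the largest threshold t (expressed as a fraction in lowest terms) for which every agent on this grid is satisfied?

Row 0: (0,0)# 2/2 · (0,1)# 1/1 · (0,4)# 2/2 · (0,5)# 3/3 · (0,6)# 2/2
Row 1: (1,0)# 2/2 · (1,2)# 2/2 · (1,3)# 3/3 · (1,4)# 3/4 · (1,5)# 4/4 · (1,6)# 3/3
Row 2: (2,0)# 2/2 · (2,1)# 3/3 · (2,2)# 3/3 · (2,3)# 2/3 · (2,4)+ 0/4 · (2,5)# 3/4 · (2,6)# 3/3
Row 3: (3,1)# 2/2 · (3,4)# 1/3 · (3,5)# 4/4 · (3,6)# 3/3
Row 4: (4,0)# 1/1 · (4,1)# 4/4 · (4,2)# 3/3 · (4,3)# 2/3 · (4,4)+ 0/4 · (4,5)# 3/4 · (4,6)# 2/2
Row 5: (5,1)# 2/2 · (5,2)# 4/4 · (5,3)# 4/4 · (5,4)# 2/3 · (5,5)# 2/2
Row 6: (6,0)# — no occupied neighbors · (6,2)# 2/2 · (6,3)# 2/2 · (6,6)# — no occupied neighbors
The smallest same-type fraction is 0/4 at (2,4), which reduces to 0/1. Any threshold above that leaves this agent unsatisfied.

0/1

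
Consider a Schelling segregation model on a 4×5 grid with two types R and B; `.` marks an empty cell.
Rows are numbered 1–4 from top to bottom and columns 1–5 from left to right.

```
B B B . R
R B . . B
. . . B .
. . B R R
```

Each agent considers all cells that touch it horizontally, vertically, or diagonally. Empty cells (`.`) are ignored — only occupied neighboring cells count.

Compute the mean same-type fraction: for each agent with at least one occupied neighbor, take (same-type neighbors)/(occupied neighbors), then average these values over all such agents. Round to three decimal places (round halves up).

Row 1: (1,1)B 2/3 · (1,2)B 3/4 · (1,3)B 2/2 · (1,5)R 0/1
Row 2: (2,1)R 0/3 · (2,2)B 3/4 · (2,5)B 1/2
Row 3: (3,4)B 2/4
Row 4: (4,3)B 1/2 · (4,4)R 1/3 · (4,5)R 1/2
Sum over 11 agents: 2/3 + 3/4 + 2/2 + 0/1 + 0/3 + 3/4 + 1/2 + 2/4 + 1/2 + 1/3 + 1/2 = 11/2; mean = 11/2 ÷ 11 = 1/2 = 0.5 → 0.500.

0.500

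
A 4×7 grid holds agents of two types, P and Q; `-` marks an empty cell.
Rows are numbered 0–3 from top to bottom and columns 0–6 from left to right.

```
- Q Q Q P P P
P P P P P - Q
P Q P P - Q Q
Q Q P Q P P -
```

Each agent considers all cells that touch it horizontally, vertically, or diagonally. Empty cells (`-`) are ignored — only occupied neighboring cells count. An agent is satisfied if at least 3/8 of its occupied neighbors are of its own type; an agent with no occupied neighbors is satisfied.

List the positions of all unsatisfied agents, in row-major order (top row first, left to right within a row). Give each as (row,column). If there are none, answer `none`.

(0,1), (0,3), (2,1), (3,3), (3,5)

(0,1)Q 1/4 ✗
(0,2)Q 2/5 ✓
(0,3)Q 1/5 ✗
(0,4)P 3/4 ✓
(0,5)P 3/4 ✓
(0,6)P 1/2 ✓
(1,0)P 2/4 ✓
(1,1)P 4/7 ✓
(1,2)P 4/8 ✓
(1,3)P 5/7 ✓
(1,4)P 4/6 ✓
(1,6)Q 2/4 ✓
(2,0)P 2/5 ✓
(2,1)Q 2/8 ✗
(2,2)P 5/8 ✓
(2,3)P 6/7 ✓
(2,5)Q 2/5 ✓
(2,6)Q 2/3 ✓
(3,0)Q 2/3 ✓
(3,1)Q 2/5 ✓
(3,2)P 2/5 ✓
(3,3)Q 0/4 ✗
(3,4)P 2/4 ✓
(3,5)P 1/3 ✗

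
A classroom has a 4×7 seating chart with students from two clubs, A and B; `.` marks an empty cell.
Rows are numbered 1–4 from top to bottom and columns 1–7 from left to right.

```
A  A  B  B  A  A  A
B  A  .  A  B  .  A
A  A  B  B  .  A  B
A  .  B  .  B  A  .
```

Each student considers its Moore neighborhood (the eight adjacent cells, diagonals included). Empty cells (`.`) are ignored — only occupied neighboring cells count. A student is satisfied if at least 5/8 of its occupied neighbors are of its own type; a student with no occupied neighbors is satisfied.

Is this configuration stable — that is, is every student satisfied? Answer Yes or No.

(1,1)A 2/3 ✓
(1,2)A 2/4 ✗
(1,3)B 1/4 ✗
(1,4)B 2/4 ✗
(1,5)A 2/4 ✗
(1,6)A 3/4 ✓
(1,7)A 2/2 ✓
(2,1)B 0/5 ✗
(2,2)A 4/7 ✗
(2,4)A 1/6 ✗
(2,5)B 2/6 ✗
(2,7)A 3/4 ✓
(3,1)A 3/4 ✓
(3,2)A 3/6 ✗
(3,3)B 2/5 ✗
(3,4)B 4/5 ✓
(3,6)A 2/5 ✗
(3,7)B 0/3 ✗
(4,1)A 2/2 ✓
(4,3)B 2/3 ✓
(4,5)B 1/3 ✗
(4,6)A 1/3 ✗
For instance (1,2) has only 2/4 same-type neighbors, below 5/8.

No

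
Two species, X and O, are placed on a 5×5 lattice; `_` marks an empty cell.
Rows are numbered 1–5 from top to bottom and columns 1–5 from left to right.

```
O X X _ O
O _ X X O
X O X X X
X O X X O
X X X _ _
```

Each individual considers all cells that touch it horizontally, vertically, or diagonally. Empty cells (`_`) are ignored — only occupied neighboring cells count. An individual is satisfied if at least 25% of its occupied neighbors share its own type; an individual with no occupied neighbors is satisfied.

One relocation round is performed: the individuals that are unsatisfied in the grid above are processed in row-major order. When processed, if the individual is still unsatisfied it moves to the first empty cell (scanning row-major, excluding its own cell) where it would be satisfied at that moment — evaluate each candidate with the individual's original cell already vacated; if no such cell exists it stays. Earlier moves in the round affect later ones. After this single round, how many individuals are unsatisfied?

Initially unsatisfied (in order): (4,2), (4,5).
  (4,2) → (1,4).
  (4,5) → (2,2).
Resulting grid:
O X X O O
O O X X O
X O X X X
X _ X X _
X X X _ _
All satisfied now.

0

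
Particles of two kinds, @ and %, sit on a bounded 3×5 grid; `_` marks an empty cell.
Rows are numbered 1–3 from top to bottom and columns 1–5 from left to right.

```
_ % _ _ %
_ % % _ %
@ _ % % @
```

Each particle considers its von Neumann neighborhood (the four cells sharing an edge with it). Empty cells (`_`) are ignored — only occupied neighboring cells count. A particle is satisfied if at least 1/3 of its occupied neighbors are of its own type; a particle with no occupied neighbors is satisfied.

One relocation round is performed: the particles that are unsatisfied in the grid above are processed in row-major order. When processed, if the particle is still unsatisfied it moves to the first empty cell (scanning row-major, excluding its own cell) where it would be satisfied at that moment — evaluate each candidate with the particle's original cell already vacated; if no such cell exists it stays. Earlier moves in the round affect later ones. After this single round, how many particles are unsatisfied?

0

Initially unsatisfied (in order): (3,5).
  (3,5) → (2,1).
Resulting grid:
_ % _ _ %
@ % % _ %
@ _ % % _
All satisfied now.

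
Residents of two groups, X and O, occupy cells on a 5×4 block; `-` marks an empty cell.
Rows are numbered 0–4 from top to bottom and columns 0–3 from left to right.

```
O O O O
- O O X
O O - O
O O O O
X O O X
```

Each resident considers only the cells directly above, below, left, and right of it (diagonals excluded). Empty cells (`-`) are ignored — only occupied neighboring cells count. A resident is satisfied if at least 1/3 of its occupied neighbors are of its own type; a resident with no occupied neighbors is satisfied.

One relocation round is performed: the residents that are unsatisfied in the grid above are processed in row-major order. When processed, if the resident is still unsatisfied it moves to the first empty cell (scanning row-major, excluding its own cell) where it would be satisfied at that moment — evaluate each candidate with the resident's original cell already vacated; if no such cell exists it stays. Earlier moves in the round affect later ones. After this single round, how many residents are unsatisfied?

3

Initially unsatisfied (in order): (1,3), (4,0), (4,3).
  (1,3): no empty cell satisfies it; stays.
  (4,0): no empty cell satisfies it; stays.
  (4,3): no empty cell satisfies it; stays.
Resulting grid:
O O O O
- O O X
O O - O
O O O O
X O O X
Unsatisfied now: (1,3), (4,0), (4,3).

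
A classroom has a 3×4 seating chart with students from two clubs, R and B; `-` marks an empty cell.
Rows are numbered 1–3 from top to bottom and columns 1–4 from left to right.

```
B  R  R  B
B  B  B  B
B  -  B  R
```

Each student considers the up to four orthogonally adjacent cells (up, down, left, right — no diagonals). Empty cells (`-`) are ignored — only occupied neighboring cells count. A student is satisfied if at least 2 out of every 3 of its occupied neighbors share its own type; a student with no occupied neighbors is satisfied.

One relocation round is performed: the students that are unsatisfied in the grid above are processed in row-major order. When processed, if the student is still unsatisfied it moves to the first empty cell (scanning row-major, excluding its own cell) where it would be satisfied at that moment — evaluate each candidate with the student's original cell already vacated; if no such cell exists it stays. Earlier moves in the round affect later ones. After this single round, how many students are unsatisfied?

Initially unsatisfied (in order): (1,1), (1,2), (1,3), (1,4), (3,3), (3,4).
  (1,1) → (3,2).
  (1,2): no empty cell satisfies it; stays.
  (1,3): no empty cell satisfies it; stays.
  (1,4): no empty cell satisfies it; stays.
  (3,3): now satisfied by earlier moves; stays.
  (3,4): no empty cell satisfies it; stays.
Resulting grid:
- R R B
B B B B
B B B R
Unsatisfied now: (1,2), (1,3), (1,4), (3,4).

4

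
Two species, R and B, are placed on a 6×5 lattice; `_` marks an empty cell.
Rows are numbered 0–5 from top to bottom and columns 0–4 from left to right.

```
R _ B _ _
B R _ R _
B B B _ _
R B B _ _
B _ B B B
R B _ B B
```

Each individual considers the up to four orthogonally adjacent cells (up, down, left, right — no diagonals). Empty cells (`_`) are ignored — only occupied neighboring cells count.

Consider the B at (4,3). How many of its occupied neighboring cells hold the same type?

Occupied neighbors of (4,3): (5,3)=B, (4,2)=B, (4,4)=B.
Same type (B): 3 of 3.

3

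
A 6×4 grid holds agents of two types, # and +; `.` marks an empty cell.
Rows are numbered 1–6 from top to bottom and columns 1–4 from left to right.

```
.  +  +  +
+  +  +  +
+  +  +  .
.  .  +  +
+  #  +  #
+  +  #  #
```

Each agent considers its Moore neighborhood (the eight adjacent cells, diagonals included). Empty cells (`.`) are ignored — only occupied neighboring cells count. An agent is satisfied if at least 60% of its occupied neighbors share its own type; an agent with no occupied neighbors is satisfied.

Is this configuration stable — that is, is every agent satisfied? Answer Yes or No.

(1,2)+ 4/4 ok
(1,3)+ 5/5 ok
(1,4)+ 3/3 ok
(2,1)+ 4/4 ok
(2,2)+ 7/7 ok
(2,3)+ 7/7 ok
(2,4)+ 4/4 ok
(3,1)+ 3/3 ok
(3,2)+ 6/6 ok
(3,3)+ 6/6 ok
(4,3)+ 4/6 ok
(4,4)+ 3/4 ok
(5,1)+ 2/3 ok
(5,2)# 1/6 unhappy
(5,3)+ 3/7 unhappy
(5,4)# 2/5 unhappy
(6,1)+ 2/3 ok
(6,2)+ 3/5 ok
(6,3)# 3/5 ok
(6,4)# 2/3 ok
For instance (5,2) has only 1/6 same-type neighbors, below 3/5.

No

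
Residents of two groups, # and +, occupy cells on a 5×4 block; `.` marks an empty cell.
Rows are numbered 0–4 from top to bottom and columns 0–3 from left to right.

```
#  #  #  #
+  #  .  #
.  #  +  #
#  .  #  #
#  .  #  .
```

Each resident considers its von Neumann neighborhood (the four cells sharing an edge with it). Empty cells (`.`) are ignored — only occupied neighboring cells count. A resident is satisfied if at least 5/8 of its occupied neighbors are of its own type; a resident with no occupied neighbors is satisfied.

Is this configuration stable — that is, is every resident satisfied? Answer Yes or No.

(0,0)# 1/2 ✗
(0,1)# 3/3 ✓
(0,2)# 2/2 ✓
(0,3)# 2/2 ✓
(1,0)+ 0/2 ✗
(1,1)# 2/3 ✓
(1,3)# 2/2 ✓
(2,1)# 1/2 ✗
(2,2)+ 0/3 ✗
(2,3)# 2/3 ✓
(3,0)# 1/1 ✓
(3,2)# 2/3 ✓
(3,3)# 2/2 ✓
(4,0)# 1/1 ✓
(4,2)# 1/1 ✓
For instance (0,0) has only 1/2 same-type neighbors, below 5/8.

No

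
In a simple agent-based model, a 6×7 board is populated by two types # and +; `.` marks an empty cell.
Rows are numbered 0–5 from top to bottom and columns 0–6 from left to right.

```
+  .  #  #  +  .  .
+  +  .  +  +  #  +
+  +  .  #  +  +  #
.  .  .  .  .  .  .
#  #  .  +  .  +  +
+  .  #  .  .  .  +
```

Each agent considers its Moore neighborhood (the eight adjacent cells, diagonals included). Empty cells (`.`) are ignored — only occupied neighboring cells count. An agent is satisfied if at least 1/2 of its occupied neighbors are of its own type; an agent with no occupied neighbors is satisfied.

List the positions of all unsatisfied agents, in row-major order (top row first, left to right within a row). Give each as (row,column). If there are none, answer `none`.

(0,2), (0,3), (1,5), (1,6), (2,3), (2,6), (4,3), (5,0)

Row 0: (0,0)+ 2/2 ✓ · (0,2)# 1/3 ✗ · (0,3)# 1/4 ✗ · (0,4)+ 2/4 ✓
Row 1: (1,0)+ 4/4 ✓ · (1,1)+ 4/5 ✓ · (1,3)+ 3/6 ✓ · (1,4)+ 4/7 ✓ · (1,5)# 1/6 ✗ · (1,6)+ 1/3 ✗
Row 2: (2,0)+ 3/3 ✓ · (2,1)+ 3/3 ✓ · (2,3)# 0/3 ✗ · (2,4)+ 3/5 ✓ · (2,5)+ 3/5 ✓ · (2,6)# 1/3 ✗
Row 4: (4,0)# 1/2 ✓ · (4,1)# 2/3 ✓ · (4,3)+ 0/1 ✗ · (4,5)+ 2/2 ✓ · (4,6)+ 2/2 ✓
Row 5: (5,0)+ 0/2 ✗ · (5,2)# 1/2 ✓ · (5,6)+ 2/2 ✓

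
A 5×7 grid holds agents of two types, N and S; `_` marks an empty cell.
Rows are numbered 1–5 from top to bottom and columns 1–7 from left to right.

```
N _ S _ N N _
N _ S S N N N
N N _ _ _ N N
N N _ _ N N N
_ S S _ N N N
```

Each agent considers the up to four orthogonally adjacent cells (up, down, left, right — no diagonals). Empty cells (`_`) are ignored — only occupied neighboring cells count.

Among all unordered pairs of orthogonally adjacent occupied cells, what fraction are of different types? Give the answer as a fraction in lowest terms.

Scan each occupied cell's neighbors to the right and below so each pair is counted once.
Row 1: N(1,1)–N(2,1)= S(1,3)–S(2,3)= N(1,5)–N(1,6)= N(1,5)–N(2,5)= N(1,6)–N(2,6)=  → 0/5 unlike.
Row 2: N(2,1)–N(3,1)= S(2,3)–S(2,4)= S(2,4)–N(2,5)≠ N(2,5)–N(2,6)= N(2,6)–N(2,7)= N(2,6)–N(3,6)= N(2,7)–N(3,7)=  → 1/7 unlike.
Row 3: N(3,1)–N(3,2)= N(3,1)–N(4,1)= N(3,2)–N(4,2)= N(3,6)–N(3,7)= N(3,6)–N(4,6)= N(3,7)–N(4,7)=  → 0/6 unlike.
Row 4: N(4,1)–N(4,2)= N(4,2)–S(5,2)≠ N(4,5)–N(4,6)= N(4,5)–N(5,5)= N(4,6)–N(4,7)= N(4,6)–N(5,6)= N(4,7)–N(5,7)=  → 1/7 unlike.
Row 5: S(5,2)–S(5,3)= N(5,5)–N(5,6)= N(5,6)–N(5,7)=  → 0/3 unlike.
Total adjacent occupied pairs: 28; unlike-type pairs: 2.
2/28 reduces to 1/14.

1/14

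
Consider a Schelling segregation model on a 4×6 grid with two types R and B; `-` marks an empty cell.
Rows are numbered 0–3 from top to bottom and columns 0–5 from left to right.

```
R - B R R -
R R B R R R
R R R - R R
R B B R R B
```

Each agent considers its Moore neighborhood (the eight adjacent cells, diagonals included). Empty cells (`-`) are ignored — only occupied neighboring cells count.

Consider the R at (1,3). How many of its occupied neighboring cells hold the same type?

Occupied neighbors of (1,3): (0,2)=B, (0,3)=R, (0,4)=R, (1,2)=B, (1,4)=R, (2,2)=R, (2,4)=R.
Same type (R): 5 of 7.

5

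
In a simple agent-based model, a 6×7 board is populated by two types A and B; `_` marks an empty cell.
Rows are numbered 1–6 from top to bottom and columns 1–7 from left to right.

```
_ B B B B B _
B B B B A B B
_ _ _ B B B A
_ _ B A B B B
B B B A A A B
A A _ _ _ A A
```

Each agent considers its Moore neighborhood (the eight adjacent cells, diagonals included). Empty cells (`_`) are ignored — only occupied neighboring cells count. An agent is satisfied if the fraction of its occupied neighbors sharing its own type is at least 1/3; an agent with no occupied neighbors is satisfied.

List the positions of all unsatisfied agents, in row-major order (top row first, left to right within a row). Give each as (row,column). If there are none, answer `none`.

(1,2)B 4/4 ok
(1,3)B 5/5 ok
(1,4)B 4/5 ok
(1,5)B 4/5 ok
(1,6)B 3/4 ok
(2,1)B 2/2 ok
(2,2)B 4/4 ok
(2,3)B 6/6 ok
(2,4)B 6/7 ok
(2,5)A 0/8 unhappy
(2,6)B 5/7 ok
(2,7)B 3/4 ok
(3,4)B 5/7 ok
(3,5)B 6/8 ok
(3,6)B 6/8 ok
(3,7)A 0/5 unhappy
(4,3)B 3/5 ok
(4,4)A 2/7 unhappy
(4,5)B 4/8 ok
(4,6)B 5/8 ok
(4,7)B 3/5 ok
(5,1)B 1/3 ok
(5,2)B 3/5 ok
(5,3)B 2/5 ok
(5,4)A 2/5 ok
(5,5)A 4/6 ok
(5,6)A 3/7 ok
(5,7)B 2/5 ok
(6,1)A 1/3 ok
(6,2)A 1/4 unhappy
(6,6)A 3/4 ok
(6,7)A 2/3 ok

(2,5), (3,7), (4,4), (6,2)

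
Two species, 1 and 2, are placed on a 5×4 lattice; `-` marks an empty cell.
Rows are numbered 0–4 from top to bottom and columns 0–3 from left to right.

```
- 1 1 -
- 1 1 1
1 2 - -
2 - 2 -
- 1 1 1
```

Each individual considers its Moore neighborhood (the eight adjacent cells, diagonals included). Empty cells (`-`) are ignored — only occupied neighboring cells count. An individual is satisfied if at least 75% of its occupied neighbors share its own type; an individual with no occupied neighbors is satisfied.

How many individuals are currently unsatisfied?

7

Row 0: (0,1)1 3/3 ✓ · (0,2)1 4/4 ✓
Row 1: (1,1)1 4/5 ✓ · (1,2)1 4/5 ✓ · (1,3)1 2/2 ✓
Row 2: (2,0)1 1/3 ✗ · (2,1)2 2/5 ✗
Row 3: (3,0)2 1/3 ✗ · (3,2)2 1/4 ✗
Row 4: (4,1)1 1/3 ✗ · (4,2)1 2/3 ✗ · (4,3)1 1/2 ✗
Unsatisfied: (2,0), (2,1), (3,0), (3,2), (4,1), (4,2), (4,3) — 7 in total.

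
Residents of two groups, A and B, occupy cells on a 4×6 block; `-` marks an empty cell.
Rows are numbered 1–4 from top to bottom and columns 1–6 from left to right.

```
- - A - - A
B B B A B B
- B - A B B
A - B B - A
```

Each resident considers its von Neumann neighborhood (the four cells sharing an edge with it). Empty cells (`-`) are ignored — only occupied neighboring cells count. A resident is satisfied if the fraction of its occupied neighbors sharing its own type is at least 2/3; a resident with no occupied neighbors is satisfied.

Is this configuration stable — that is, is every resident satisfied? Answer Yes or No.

No

(1,3)A 0/1 unhappy
(1,6)A 0/1 unhappy
(2,1)B 1/1 ok
(2,2)B 3/3 ok
(2,3)B 1/3 unhappy
(2,4)A 1/3 unhappy
(2,5)B 2/3 ok
(2,6)B 2/3 ok
(3,2)B 1/1 ok
(3,4)A 1/3 unhappy
(3,5)B 2/3 ok
(3,6)B 2/3 ok
(4,1)A 0/0 ok
(4,3)B 1/1 ok
(4,4)B 1/2 unhappy
(4,6)A 0/1 unhappy
For instance (1,3) has only 0/1 same-type neighbors, below 2/3.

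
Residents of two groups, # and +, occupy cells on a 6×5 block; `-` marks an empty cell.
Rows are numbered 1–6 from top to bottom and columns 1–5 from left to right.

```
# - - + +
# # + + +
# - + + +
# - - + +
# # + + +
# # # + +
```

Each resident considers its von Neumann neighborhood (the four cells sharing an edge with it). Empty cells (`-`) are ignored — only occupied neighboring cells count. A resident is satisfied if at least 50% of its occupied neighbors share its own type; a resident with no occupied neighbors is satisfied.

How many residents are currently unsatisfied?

Row 1: (1,1)# 1/1 satisfied · (1,4)+ 2/2 satisfied · (1,5)+ 2/2 satisfied
Row 2: (2,1)# 3/3 satisfied · (2,2)# 1/2 satisfied · (2,3)+ 2/3 satisfied · (2,4)+ 4/4 satisfied · (2,5)+ 3/3 satisfied
Row 3: (3,1)# 2/2 satisfied · (3,3)+ 2/2 satisfied · (3,4)+ 4/4 satisfied · (3,5)+ 3/3 satisfied
Row 4: (4,1)# 2/2 satisfied · (4,4)+ 3/3 satisfied · (4,5)+ 3/3 satisfied
Row 5: (5,1)# 3/3 satisfied · (5,2)# 2/3 satisfied · (5,3)+ 1/3 not · (5,4)+ 4/4 satisfied · (5,5)+ 3/3 satisfied
Row 6: (6,1)# 2/2 satisfied · (6,2)# 3/3 satisfied · (6,3)# 1/3 not · (6,4)+ 2/3 satisfied · (6,5)+ 2/2 satisfied
Unsatisfied: (5,3), (6,3) — 2 in total.

2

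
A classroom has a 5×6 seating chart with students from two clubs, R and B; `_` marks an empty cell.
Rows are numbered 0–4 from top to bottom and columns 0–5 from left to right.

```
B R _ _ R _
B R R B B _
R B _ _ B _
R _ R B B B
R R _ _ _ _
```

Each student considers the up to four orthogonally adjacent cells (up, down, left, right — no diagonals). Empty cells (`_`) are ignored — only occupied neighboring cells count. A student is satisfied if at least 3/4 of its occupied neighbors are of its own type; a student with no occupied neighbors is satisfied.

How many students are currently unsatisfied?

(0,0)B 1/2 unhappy
(0,1)R 1/2 unhappy
(0,4)R 0/1 unhappy
(1,0)B 1/3 unhappy
(1,1)R 2/4 unhappy
(1,2)R 1/2 unhappy
(1,3)B 1/2 unhappy
(1,4)B 2/3 unhappy
(2,0)R 1/3 unhappy
(2,1)B 0/2 unhappy
(2,4)B 2/2 ok
(3,0)R 2/2 ok
(3,2)R 0/1 unhappy
(3,3)B 1/2 unhappy
(3,4)B 3/3 ok
(3,5)B 1/1 ok
(4,0)R 2/2 ok
(4,1)R 1/1 ok
Unsatisfied: (0,0), (0,1), (0,4), (1,0), (1,1), (1,2), (1,3), (1,4), (2,0), (2,1), (3,2), (3,3) — 12 in total.

12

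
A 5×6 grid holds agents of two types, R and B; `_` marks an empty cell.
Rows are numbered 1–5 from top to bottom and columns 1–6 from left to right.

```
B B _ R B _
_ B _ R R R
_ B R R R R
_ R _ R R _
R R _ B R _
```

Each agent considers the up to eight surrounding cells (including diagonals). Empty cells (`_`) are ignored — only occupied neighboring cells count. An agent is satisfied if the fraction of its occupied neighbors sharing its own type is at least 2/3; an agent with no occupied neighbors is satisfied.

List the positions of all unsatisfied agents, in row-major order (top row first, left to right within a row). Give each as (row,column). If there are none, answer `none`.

(1,5), (3,2), (5,4)

(1,1)B 2/2 ✓
(1,2)B 2/2 ✓
(1,4)R 2/3 ✓
(1,5)B 0/4 ✗
(2,2)B 3/4 ✓
(2,4)R 5/6 ✓
(2,5)R 6/7 ✓
(2,6)R 3/4 ✓
(3,2)B 1/3 ✗
(3,3)R 4/6 ✓
(3,4)R 6/6 ✓
(3,5)R 7/7 ✓
(3,6)R 4/4 ✓
(4,2)R 3/4 ✓
(4,4)R 5/6 ✓
(4,5)R 5/6 ✓
(5,1)R 2/2 ✓
(5,2)R 2/2 ✓
(5,4)B 0/3 ✗
(5,5)R 2/3 ✓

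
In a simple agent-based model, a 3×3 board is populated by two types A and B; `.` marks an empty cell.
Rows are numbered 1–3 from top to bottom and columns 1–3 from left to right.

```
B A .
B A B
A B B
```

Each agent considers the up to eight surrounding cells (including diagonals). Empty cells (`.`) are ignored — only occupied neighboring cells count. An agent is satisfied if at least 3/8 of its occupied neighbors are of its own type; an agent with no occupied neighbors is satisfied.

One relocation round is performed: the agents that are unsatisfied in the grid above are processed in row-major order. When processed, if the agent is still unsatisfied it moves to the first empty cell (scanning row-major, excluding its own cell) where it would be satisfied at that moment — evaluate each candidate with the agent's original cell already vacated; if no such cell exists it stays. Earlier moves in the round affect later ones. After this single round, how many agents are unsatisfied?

Initially unsatisfied (in order): (1,1), (1,2), (2,2), (3,1).
  (1,1): no empty cell satisfies it; stays.
  (1,2) → (1,3).
  (2,2): no empty cell satisfies it; stays.
  (3,1) → (1,2).
Resulting grid:
B A A
B A B
. B B
Unsatisfied now: (1,1), (2,2).

2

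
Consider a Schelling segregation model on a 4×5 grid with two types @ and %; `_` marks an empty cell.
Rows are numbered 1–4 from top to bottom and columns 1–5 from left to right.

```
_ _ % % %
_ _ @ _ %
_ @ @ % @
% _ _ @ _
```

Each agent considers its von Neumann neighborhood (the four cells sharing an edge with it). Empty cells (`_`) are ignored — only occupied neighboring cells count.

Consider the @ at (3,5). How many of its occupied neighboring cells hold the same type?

0

Occupied neighbors of (3,5): (2,5)=%, (3,4)=%.
Same type (@): 0 of 2.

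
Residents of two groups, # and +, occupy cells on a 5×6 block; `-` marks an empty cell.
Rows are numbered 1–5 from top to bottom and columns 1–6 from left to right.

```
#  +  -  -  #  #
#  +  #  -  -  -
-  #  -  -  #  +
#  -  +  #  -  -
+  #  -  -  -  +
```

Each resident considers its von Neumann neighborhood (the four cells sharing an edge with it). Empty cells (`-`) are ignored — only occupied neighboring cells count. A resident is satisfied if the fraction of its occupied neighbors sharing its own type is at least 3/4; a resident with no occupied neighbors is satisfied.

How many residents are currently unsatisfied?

13

(1,1)# 1/2 ✗
(1,2)+ 1/2 ✗
(1,5)# 1/1 ✓
(1,6)# 1/1 ✓
(2,1)# 1/2 ✗
(2,2)+ 1/4 ✗
(2,3)# 0/1 ✗
(3,2)# 0/1 ✗
(3,5)# 0/1 ✗
(3,6)+ 0/1 ✗
(4,1)# 0/1 ✗
(4,3)+ 0/1 ✗
(4,4)# 0/1 ✗
(5,1)+ 0/2 ✗
(5,2)# 0/1 ✗
(5,6)+ 0/0 ✓
Unsatisfied: (1,1), (1,2), (2,1), (2,2), (2,3), (3,2), (3,5), (3,6), (4,1), (4,3), (4,4), (5,1), (5,2) — 13 in total.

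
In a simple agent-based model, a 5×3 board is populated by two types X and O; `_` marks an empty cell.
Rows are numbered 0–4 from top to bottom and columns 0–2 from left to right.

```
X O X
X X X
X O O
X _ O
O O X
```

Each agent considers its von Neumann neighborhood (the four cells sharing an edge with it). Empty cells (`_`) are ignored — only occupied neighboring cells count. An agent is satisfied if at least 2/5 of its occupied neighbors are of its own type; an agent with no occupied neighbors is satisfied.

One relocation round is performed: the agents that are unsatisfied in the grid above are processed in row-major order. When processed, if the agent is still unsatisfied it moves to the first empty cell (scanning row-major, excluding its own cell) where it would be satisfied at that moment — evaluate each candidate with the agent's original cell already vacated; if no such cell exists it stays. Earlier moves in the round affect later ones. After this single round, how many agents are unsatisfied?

Initially unsatisfied (in order): (0,1), (2,1), (4,2).
  (0,1) → (3,1).
  (2,1): now satisfied by earlier moves; stays.
  (4,2) → (0,1).
Resulting grid:
X X X
X X X
X O O
X O O
O O _
Unsatisfied now: (3,0).

1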